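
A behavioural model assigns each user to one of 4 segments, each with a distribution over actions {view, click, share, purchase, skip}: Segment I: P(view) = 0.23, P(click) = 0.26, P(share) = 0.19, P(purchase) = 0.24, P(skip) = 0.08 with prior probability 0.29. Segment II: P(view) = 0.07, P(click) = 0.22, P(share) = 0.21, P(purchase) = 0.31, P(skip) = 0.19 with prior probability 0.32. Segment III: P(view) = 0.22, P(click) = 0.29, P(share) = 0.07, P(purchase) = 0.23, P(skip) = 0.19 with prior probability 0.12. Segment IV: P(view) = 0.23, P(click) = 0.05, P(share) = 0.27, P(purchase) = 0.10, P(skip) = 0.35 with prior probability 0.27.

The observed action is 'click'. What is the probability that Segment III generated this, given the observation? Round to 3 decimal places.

Apply Bayes' rule: the posterior for each component is proportional to its prior times its likelihood at x.
Evaluate each component's likelihood at the observed value:
  p_I = P(click | comp) = 0.26
  p_II = P(click | comp) = 0.22
  p_III = P(click | comp) = 0.29
  p_IV = P(click | comp) = 0.05
Multiply by the mixture weights:
  P(Z=I)·p_I = 0.29 × 0.26 = 0.0754
  P(Z=II)·p_II = 0.32 × 0.22 = 0.0704
  P(Z=III)·p_III = 0.12 × 0.29 = 0.0348
  P(Z=IV)·p_IV = 0.27 × 0.05 = 0.0135
Evidence: 0.0754 + 0.0704 + 0.0348 + 0.0135 = 0.1941
P(Segment III | the observation) ≈ 0.179

0.179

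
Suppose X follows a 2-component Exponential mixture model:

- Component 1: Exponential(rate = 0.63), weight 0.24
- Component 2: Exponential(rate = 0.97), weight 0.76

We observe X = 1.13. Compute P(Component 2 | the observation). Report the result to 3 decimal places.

P(component k | x) = π_k·f_k(x) / marginal(x), where marginal(x) = Σ_j π_j·f_j(x).
Exponential densities:
  p_1 = 0.63·e^(−0.63·1.13) = 0.63·e^(−0.7119) = 0.309148
  p_2 = 0.97·e^(−0.97·1.13) = 0.97·e^(−1.0961) = 0.324147
Weight by the priors:
  π_1·p_1 = 0.24 × 0.309148 = 0.0741955
  π_2·p_2 = 0.76 × 0.324147 = 0.246351
Evidence: 0.0741955 + 0.246351 = 0.320547
So the posterior for Component 2 is 0.246351 / 0.320547 ≈ 0.769.

0.769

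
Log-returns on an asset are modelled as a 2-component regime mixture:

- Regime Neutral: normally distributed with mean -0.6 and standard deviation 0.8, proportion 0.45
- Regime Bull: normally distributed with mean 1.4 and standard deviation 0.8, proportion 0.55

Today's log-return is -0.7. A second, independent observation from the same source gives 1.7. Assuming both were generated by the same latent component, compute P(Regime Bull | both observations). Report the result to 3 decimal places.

0.695

Apply Bayes' rule: the posterior for each component is proportional to its prior times its likelihood at x.
Since both observations come from the same component, the likelihood for component k is f_k(x₁)·f_k(x₂).
  p_Neutral = [(1/(0.8·√(2π)))·exp(−(-0.7−-0.6)²/(2·0.8²)) = 0.498678·exp(-0.00781) = 0.494797] × [0.00799765] = 0.00395721
  p_Bull = [(1/(0.8·√(2π)))·exp(−(-0.7−1.4)²/(2·0.8²)) = 0.498678·exp(-3.44531) = 0.0159052] × [0.464819] = 0.00739305
Prior × likelihood for each component:
  π_Neutral·p_Neutral = 0.45 × 0.00395721 = 0.00178075
  π_Bull·p_Bull = 0.55 × 0.00739305 = 0.00406618
Normaliser: 0.00178075 + 0.00406618 = 0.00584692
Responsibility of Regime Bull: 0.00406618 / 0.00584692 ≈ 0.695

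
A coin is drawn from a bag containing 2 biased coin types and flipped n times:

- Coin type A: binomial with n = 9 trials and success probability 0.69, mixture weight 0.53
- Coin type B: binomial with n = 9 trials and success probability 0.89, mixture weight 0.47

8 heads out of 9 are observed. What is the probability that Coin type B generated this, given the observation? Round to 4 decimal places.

0.7068

By Bayes' theorem, P(k | x) = π_k f_k(x) / Σ_j π_j f_j(x).
Evaluate each component's likelihood at the observed value:
  L_A = C(9,8)·0.69^8·0.31^1 = 9·0.0513798·0.31 = 0.14335
  L_B = C(9,8)·0.89^8·0.11^1 = 9·0.393659·0.11 = 0.389722
Unnormalised posteriors:
  π_A·L_A = 0.53 × 0.14335 = 0.0759754
  π_B·L_B = 0.47 × 0.389722 = 0.183169
Sum: 0.0759754 + 0.183169 = 0.259145
P(Coin type B | 8 heads out of 9) ≈ 0.7068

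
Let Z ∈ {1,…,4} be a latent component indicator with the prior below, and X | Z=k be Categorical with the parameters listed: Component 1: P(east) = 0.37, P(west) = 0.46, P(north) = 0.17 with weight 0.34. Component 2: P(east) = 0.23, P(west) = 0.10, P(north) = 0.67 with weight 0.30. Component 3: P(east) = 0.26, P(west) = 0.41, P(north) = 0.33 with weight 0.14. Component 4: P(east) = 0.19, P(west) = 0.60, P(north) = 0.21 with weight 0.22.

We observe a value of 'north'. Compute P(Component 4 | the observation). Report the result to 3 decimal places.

By Bayes' theorem, P(k | x) = P(Z=k) f_k(x) / Σ_j P(Z=j) f_j(x).
Evaluate each component's likelihood at the observed value:
  f_1 = 0.17
  f_2 = 0.67
  f_3 = 0.33
  f_4 = 0.21
Prior × likelihood for each component:
  P(Z=1)·f_1 = 0.34 × 0.17 = 0.0578
  P(Z=2)·f_2 = 0.30 × 0.67 = 0.201
  P(Z=3)·f_3 = 0.14 × 0.33 = 0.0462
  P(Z=4)·f_4 = 0.22 × 0.21 = 0.0462
Normaliser: 0.0578 + 0.201 + 0.0462 + 0.0462 = 0.3512
P(Component 4 | x) = 0.0462 / 0.3512 ≈ 0.132

0.132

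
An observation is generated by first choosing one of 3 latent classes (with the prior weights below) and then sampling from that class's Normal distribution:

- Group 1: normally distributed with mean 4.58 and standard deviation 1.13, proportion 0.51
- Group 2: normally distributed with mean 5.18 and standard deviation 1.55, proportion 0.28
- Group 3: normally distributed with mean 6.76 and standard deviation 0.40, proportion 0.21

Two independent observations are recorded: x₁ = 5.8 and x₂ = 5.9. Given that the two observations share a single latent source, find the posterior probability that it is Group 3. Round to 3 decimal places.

0.034

By Bayes' theorem, P(k | x) = P(Z=k) f_k(x) / Σ_j P(Z=j) f_j(x).
Since both observations come from the same component, the likelihood for component k is f_k(x₁)·f_k(x₂).
  L_1 = [(1/(1.13·√(2π)))·exp(−(5.8−4.58)²/(2·1.13²)) = 0.353046·exp(-0.58282) = 0.197114] × [0.178452] = 0.0351754
  L_2 = [(1/(1.55·√(2π)))·exp(−(5.8−5.18)²/(2·1.55²)) = 0.257382·exp(-0.08000) = 0.237594] × [0.231059] = 0.0548982
  L_3 = [(1/(0.40·√(2π)))·exp(−(5.8−6.76)²/(2·0.40²)) = 0.997356·exp(-2.88000) = 0.0559863] × [0.0988751] = 0.00553565
Multiply by the mixture weights:
  P(Z=1)·L_1 = 0.51 × 0.0351754 = 0.0179395
  P(Z=2)·L_2 = 0.28 × 0.0548982 = 0.0153715
  P(Z=3)·L_3 = 0.21 × 0.00553565 = 0.00116249
Marginal: 0.0179395 + 0.0153715 + 0.00116249 = 0.0344735
Responsibility of Group 3: 0.00116249 / 0.0344735 ≈ 0.034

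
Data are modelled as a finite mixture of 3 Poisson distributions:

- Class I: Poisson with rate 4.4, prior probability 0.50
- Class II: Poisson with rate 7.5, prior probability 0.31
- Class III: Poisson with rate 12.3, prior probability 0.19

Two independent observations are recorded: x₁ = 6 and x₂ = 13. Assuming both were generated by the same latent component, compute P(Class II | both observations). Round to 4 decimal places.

The responsibility of component k is w_k f_k(x) divided by Σ_j w_j f_j(x).
Since both observations come from the same component, the likelihood for component k is f_k(x₁)·f_k(x₂).
  p_I = [e^(−4.4)·4.4^6/6! = 0.123734] × [0.000456782] = 5.65193e-05
  p_II = [e^(−7.5)·7.5^6/6! = 0.136718] × [0.0211012] = 0.00288492
  p_III = [e^(−12.3)·12.3^6/6! = 0.0218915] × [0.107811] = 0.00236015
Unnormalised posteriors:
  w_I·p_I = 0.50 × 5.65193e-05 = 2.82596e-05
  w_II·p_II = 0.31 × 0.00288492 = 0.000894326
  w_III·p_III = 0.19 × 0.00236015 = 0.000448429
Sum: 2.82596e-05 + 0.000894326 + 0.000448429 = 0.00137101
P(Class II | data) = 0.000894326 / 0.00137101 ≈ 0.6523

0.6523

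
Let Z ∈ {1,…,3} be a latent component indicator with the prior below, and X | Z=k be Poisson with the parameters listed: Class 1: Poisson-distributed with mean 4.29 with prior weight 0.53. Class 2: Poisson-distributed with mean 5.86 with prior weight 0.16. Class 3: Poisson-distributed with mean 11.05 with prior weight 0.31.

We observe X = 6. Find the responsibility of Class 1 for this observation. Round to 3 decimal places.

P(component k | x) = π_k·f_k(x) / marginal(x), where marginal(x) = Σ_j π_j·f_j(x).
Evaluate each component's likelihood at the observed value:
  f_1 = 0.118656
  f_2 = 0.160357
  f_3 = 0.0401686
Weight by the priors:
  π_1·f_1 = 0.53 × 0.118656 = 0.0628874
  π_2·f_2 = 0.16 × 0.160357 = 0.0256571
  π_3·f_3 = 0.31 × 0.0401686 = 0.0124523
Marginal: 0.0628874 + 0.0256571 + 0.0124523 = 0.100997
P(Class 1 | the observation) ≈ 0.623

0.623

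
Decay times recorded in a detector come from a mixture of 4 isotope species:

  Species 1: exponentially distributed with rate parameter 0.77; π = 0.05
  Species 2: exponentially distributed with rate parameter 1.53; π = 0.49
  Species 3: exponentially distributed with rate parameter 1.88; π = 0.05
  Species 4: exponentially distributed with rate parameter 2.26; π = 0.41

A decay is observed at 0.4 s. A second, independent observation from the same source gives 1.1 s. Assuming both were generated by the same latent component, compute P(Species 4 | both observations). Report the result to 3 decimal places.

0.343

By Bayes' theorem, P(k | x) = π_k f_k(x) / Σ_j π_j f_j(x).
Since both observations come from the same component, the likelihood for component k is f_k(x₁)·f_k(x₂).
  p_1 = [0.565885] × [0.330098] = 0.186798
  p_2 = [0.829666] × [0.284298] = 0.235872
  p_3 = [0.886275] × [0.237704] = 0.210671
  p_4 = [0.915179] × [0.188128] = 0.17217
Unnormalised posteriors:
  π_1·p_1 = 0.05 × 0.186798 = 0.00933988
  π_2·p_2 = 0.49 × 0.235872 = 0.115577
  π_3·p_3 = 0.05 × 0.210671 = 0.0105336
  π_4·p_4 = 0.41 × 0.17217 = 0.0705899
Sum: 0.00933988 + 0.115577 + 0.0105336 + 0.0705899 = 0.206041
P(Species 4 | x₁,x₂) = 0.0705899 / 0.206041 ≈ 0.343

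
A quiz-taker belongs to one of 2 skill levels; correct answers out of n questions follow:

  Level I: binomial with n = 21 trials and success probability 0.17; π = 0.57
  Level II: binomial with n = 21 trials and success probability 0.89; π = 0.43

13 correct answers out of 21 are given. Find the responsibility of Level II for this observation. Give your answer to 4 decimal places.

0.9938

Posterior ∝ prior × likelihood, so P(k | x) ∝ w_k f_k(x); normalise over all components.
Binomial probabilities:
  p_I = C(21,13)·0.17^13·0.83^8 = 203490·9.90458e-11·0.225229 = 4.53946e-06
  p_II = C(21,13)·0.89^13·0.11^8 = 203490·0.219821·2.14359e-08 = 0.000958859
Weight by the priors:
  w_I·p_I = 0.57 × 4.53946e-06 = 2.58749e-06
  w_II·p_II = 0.43 × 0.000958859 = 0.000412309
Evidence: 2.58749e-06 + 0.000412309 = 0.000414897
P(Level II | the observation) = 0.000412309 / 0.000414897 ≈ 0.9938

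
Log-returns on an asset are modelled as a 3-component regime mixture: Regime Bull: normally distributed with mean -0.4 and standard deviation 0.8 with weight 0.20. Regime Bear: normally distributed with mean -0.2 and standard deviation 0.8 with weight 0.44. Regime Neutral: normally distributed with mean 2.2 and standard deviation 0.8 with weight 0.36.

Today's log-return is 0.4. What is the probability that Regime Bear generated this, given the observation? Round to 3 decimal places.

0.689

P(component k | x) = π_k·f_k(x) / marginal(x), where marginal(x) = Σ_j π_j·f_j(x).
Evaluate each component's likelihood at the observed value:
  f_Bull = (1/(0.8·√(2π)))·exp(−(0.4−-0.4)²/(2·0.8²)) = 0.498678·exp(-0.50000) = 0.302463
  f_Bear = (1/(0.8·√(2π)))·exp(−(0.4−-0.2)²/(2·0.8²)) = 0.498678·exp(-0.28125) = 0.376422
  f_Neutral = (1/(0.8·√(2π)))·exp(−(0.4−2.2)²/(2·0.8²)) = 0.498678·exp(-2.53125) = 0.0396746
Weight by the priors:
  π_Bull·f_Bull = 0.20 × 0.302463 = 0.0604927
  π_Bear·f_Bear = 0.44 × 0.376422 = 0.165626
  π_Neutral·f_Neutral = 0.36 × 0.0396746 = 0.0142828
Evidence: 0.0604927 + 0.165626 + 0.0142828 = 0.240401
Responsibility of Regime Bear: 0.165626 / 0.240401 ≈ 0.689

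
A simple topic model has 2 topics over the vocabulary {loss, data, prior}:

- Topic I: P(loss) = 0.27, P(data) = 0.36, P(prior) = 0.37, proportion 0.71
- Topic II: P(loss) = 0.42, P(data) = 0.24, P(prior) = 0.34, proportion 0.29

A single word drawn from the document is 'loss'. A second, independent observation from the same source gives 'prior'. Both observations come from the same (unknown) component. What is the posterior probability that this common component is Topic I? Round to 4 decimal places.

0.6314

By Bayes' theorem, P(k | x) = w_k f_k(x) / Σ_j w_j f_j(x).
Since both observations come from the same component, the likelihood for component k is f_k(x₁)·f_k(x₂).
  p_I = [P(loss | comp) = 0.27] × [0.37] = 0.0999
  p_II = [P(loss | comp) = 0.42] × [0.34] = 0.1428
Unnormalised posteriors:
  w_I·p_I = 0.71 × 0.0999 = 0.070929
  w_II·p_II = 0.29 × 0.1428 = 0.041412
Evidence: 0.070929 + 0.041412 = 0.112341
P(Topic I | data) = 0.070929 / 0.112341 ≈ 0.6314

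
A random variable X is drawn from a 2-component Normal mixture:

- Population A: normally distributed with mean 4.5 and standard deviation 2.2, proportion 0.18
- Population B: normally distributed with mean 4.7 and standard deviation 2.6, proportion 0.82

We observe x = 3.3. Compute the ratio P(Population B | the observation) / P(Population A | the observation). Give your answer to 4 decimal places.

Since P(k|x) ∝ w_k f_k(x), the posterior odds are w_i f_i(x) / (w_j f_j(x)).
Evaluate each component's likelihood at the observed value:
  L_A = (1/(2.2·√(2π)))·exp(−(3.3−4.5)²/(2·2.2²)) = 0.181337·exp(-0.14876) = 0.156272
  L_B = (1/(2.6·√(2π)))·exp(−(3.3−4.7)²/(2·2.6²)) = 0.153439·exp(-0.14497) = 0.132732
Posterior odds = (w_B·L_B) / (w_A·L_A) = (0.82·0.132732) / (0.18·0.156272) = 0.108841 / 0.028129 ≈ 3.8693

3.8693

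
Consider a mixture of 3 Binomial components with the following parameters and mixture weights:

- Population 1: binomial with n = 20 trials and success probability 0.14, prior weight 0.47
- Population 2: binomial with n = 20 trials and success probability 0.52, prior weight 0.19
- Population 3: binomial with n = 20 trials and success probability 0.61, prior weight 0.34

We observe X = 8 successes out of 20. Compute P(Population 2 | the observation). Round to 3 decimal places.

0.623

By Bayes' theorem, P(k | x) = w_k f_k(x) / Σ_j w_j f_j(x).
Component likelihoods at x = 8 successes out of 20:
  p_1 = 0.0030428
  p_2 = 0.100737
  p_3 = 0.0299007
Prior × likelihood for each component:
  w_1·p_1 = 0.47 × 0.0030428 = 0.00143011
  w_2·p_2 = 0.19 × 0.100737 = 0.01914
  w_3·p_3 = 0.34 × 0.0299007 = 0.0101662
Denominator: 0.00143011 + 0.01914 + 0.0101662 = 0.0307364
P(Population 2 | 8 successes out of 20) = 0.01914 / 0.0307364 ≈ 0.623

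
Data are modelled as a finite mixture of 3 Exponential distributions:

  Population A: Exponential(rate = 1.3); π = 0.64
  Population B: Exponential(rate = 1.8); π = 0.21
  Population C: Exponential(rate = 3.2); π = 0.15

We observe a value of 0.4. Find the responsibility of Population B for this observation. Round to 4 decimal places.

The responsibility of component k is w_k f_k(x) divided by Σ_j w_j f_j(x).
Component likelihoods at x = 0.4:
  L_A = 0.772877
  L_B = 0.876154
  L_C = 0.889719
Prior × likelihood for each component:
  w_A·L_A = 0.64 × 0.772877 = 0.494641
  w_B·L_B = 0.21 × 0.876154 = 0.183992
  w_C·L_C = 0.15 × 0.889719 = 0.133458
Normaliser: 0.494641 + 0.183992 + 0.133458 = 0.812091
P(Population B | 0.4) ≈ 0.2266

0.2266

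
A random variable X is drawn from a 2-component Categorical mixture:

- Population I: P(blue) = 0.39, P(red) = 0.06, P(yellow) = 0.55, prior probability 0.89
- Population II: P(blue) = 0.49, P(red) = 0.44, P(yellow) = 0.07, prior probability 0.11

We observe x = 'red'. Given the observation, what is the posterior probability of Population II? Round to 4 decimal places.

Posterior ∝ prior × likelihood, so P(k | x) ∝ w_k f_k(x); normalise over all components.
Component likelihoods at x = 'red':
  L_I = P(red | comp) = 0.06
  L_II = P(red | comp) = 0.44
Weight by the priors:
  w_I·L_I = 0.89 × 0.06 = 0.0534
  w_II·L_II = 0.11 × 0.44 = 0.0484
Sum: 0.0534 + 0.0484 = 0.1018
P(Population II | x) ≈ 0.4754

0.4754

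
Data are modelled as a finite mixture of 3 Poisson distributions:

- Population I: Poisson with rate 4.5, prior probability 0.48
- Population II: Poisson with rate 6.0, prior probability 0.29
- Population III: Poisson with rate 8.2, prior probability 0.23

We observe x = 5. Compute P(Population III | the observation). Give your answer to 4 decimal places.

By Bayes' theorem, P(k | x) = w_k f_k(x) / Σ_j w_j f_j(x).
Poisson probabilities:
  p_I = e^(−4.5)·4.5^5/5! = 0.170827
  p_II = e^(−6.0)·6.0^5/5! = 0.160623
  p_III = e^(−8.2)·8.2^5/5! = 0.0848542
Unnormalised posteriors:
  w_I·p_I = 0.48 × 0.170827 = 0.0819969
  w_II·p_II = 0.29 × 0.160623 = 0.0465807
  w_III·p_III = 0.23 × 0.0848542 = 0.0195165
Evidence: 0.0819969 + 0.0465807 + 0.0195165 = 0.148094
So the posterior for Population III is 0.0195165 / 0.148094 ≈ 0.1318.

0.1318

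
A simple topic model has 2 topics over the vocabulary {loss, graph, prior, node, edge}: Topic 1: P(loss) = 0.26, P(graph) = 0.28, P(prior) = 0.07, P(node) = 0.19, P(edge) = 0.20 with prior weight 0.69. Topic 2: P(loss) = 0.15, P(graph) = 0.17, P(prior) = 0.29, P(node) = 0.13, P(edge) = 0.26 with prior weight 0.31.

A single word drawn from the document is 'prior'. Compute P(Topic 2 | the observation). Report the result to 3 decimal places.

0.651

By Bayes' theorem, P(k | x) = P(Z=k) f_k(x) / Σ_j P(Z=j) f_j(x).
Evaluate each component's likelihood at the observed value:
  p_1 = P(prior | comp) = 0.07
  p_2 = P(prior | comp) = 0.29
Multiply by the mixture weights:
  P(Z=1)·p_1 = 0.69 × 0.07 = 0.0483
  P(Z=2)·p_2 = 0.31 × 0.29 = 0.0899
Evidence: 0.0483 + 0.0899 = 0.1382
P(Topic 2 | 'prior') = 0.0899 / 0.1382 ≈ 0.651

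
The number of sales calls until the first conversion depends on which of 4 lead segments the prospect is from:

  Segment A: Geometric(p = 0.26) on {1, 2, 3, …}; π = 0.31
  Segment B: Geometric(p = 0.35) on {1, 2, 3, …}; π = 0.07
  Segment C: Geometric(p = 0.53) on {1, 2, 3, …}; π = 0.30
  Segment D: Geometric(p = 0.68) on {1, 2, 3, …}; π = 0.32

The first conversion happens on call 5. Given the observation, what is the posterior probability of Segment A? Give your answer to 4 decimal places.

The responsibility of component k is w_k f_k(x) divided by Σ_j w_j f_j(x).
Geometric probabilities:
  L_A = 0.26·(1−0.26)^4 = 0.26·0.299866 = 0.0779651
  L_B = 0.35·(1−0.35)^4 = 0.35·0.178506 = 0.0624772
  L_C = 0.53·(1−0.53)^4 = 0.53·0.0487968 = 0.0258623
  L_D = 0.68·(1−0.68)^4 = 0.68·0.0104858 = 0.00713032
Multiply by the mixture weights:
  w_A·L_A = 0.31 × 0.0779651 = 0.0241692
  w_B·L_B = 0.07 × 0.0624772 = 0.0043734
  w_C·L_C = 0.30 × 0.0258623 = 0.00775869
  w_D·L_D = 0.32 × 0.00713032 = 0.0022817
Normaliser: 0.0241692 + 0.0043734 + 0.00775869 + 0.0022817 = 0.038583
P(Segment A | x) = 0.0241692 / 0.038583 ≈ 0.6264

0.6264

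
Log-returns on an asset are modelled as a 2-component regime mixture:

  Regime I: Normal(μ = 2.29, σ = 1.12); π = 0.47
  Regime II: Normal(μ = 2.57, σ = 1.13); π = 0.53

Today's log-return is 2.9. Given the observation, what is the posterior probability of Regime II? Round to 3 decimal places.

Posterior ∝ prior × likelihood, so P(k | x) ∝ π_k f_k(x); normalise over all components.
Evaluate each component's likelihood at the observed value:
  f_I = (1/(1.12·√(2π)))·exp(−(2.9−2.29)²/(2·1.12²)) = 0.356198·exp(-0.14832) = 0.307099
  f_II = (1/(1.13·√(2π)))·exp(−(2.9−2.57)²/(2·1.13²)) = 0.353046·exp(-0.04264) = 0.338308
Multiply by the mixture weights:
  π_I·f_I = 0.47 × 0.307099 = 0.144337
  π_II·f_II = 0.53 × 0.338308 = 0.179303
Evidence: 0.144337 + 0.179303 = 0.32364
P(Regime II | 2.9) = 0.179303 / 0.32364 ≈ 0.554

0.554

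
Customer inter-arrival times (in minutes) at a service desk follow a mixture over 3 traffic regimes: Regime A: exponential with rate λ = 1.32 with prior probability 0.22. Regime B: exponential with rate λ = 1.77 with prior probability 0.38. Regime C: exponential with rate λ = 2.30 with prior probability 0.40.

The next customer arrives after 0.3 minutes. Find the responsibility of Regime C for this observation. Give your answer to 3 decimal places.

0.438

Apply Bayes' rule: the posterior for each component is proportional to its prior times its likelihood at x.
Exponential densities:
  f_A = 0.888369
  f_B = 1.04079
  f_C = 1.15362
Multiply by the mixture weights:
  π_A·f_A = 0.22 × 0.888369 = 0.195441
  π_B·f_B = 0.38 × 1.04079 = 0.3955
  π_C·f_C = 0.40 × 1.15362 = 0.46145
Normaliser: 0.195441 + 0.3955 + 0.46145 = 1.05239
P(Regime C | 0.3 minutes) = 0.46145 / 1.05239 ≈ 0.438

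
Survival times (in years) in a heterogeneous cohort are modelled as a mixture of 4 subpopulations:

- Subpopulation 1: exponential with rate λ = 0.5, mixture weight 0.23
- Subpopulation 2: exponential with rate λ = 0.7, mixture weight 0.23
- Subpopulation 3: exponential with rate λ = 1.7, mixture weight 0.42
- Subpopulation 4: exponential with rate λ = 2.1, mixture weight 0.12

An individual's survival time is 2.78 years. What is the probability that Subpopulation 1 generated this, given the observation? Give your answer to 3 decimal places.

Posterior ∝ prior × likelihood, so P(k | x) ∝ P(Z=k) f_k(x); normalise over all components.
Evaluate each component's likelihood at the observed value:
  f_1 = 0.5·e^(−0.5·2.78) = 0.5·e^(−1.3900) = 0.124538
  f_2 = 0.7·e^(−0.7·2.78) = 0.7·e^(−1.9460) = 0.099991
  f_3 = 1.7·e^(−1.7·2.78) = 1.7·e^(−4.7260) = 0.0150651
  f_4 = 2.1·e^(−2.1·2.78) = 2.1·e^(−5.8380) = 0.0061208
Weight by the priors:
  P(Z=1)·f_1 = 0.23 × 0.124538 = 0.0286437
  P(Z=2)·f_2 = 0.23 × 0.099991 = 0.0229979
  P(Z=3)·f_3 = 0.42 × 0.0150651 = 0.00632736
  P(Z=4)·f_4 = 0.12 × 0.0061208 = 0.000734496
Marginal: 0.0286437 + 0.0229979 + 0.00632736 + 0.000734496 = 0.0587034
P(Subpopulation 1 | 2.78 years) ≈ 0.488

0.488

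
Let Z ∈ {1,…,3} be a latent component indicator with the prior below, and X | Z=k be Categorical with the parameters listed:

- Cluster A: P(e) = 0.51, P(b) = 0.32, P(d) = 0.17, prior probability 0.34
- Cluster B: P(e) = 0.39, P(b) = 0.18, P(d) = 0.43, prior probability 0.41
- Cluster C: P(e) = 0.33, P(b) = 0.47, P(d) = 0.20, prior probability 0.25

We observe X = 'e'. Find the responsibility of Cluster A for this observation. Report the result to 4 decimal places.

The responsibility of component k is π_k f_k(x) divided by Σ_j π_j f_j(x).
Categorical probabilities:
  f_A = P(e | comp) = 0.51
  f_B = P(e | comp) = 0.39
  f_C = P(e | comp) = 0.33
Weight by the priors:
  π_A·f_A = 0.34 × 0.51 = 0.1734
  π_B·f_B = 0.41 × 0.39 = 0.1599
  π_C·f_C = 0.25 × 0.33 = 0.0825
Denominator: 0.1734 + 0.1599 + 0.0825 = 0.4158
P(Cluster A | the observation) = 0.1734 / 0.4158 ≈ 0.4170

0.4170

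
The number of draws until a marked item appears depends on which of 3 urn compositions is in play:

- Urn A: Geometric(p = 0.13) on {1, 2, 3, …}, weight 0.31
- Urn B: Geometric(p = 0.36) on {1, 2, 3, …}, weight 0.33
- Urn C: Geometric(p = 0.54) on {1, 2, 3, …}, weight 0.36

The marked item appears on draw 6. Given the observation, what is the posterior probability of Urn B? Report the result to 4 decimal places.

0.3462

By Bayes' theorem, P(k | x) = w_k f_k(x) / Σ_j w_j f_j(x).
Component likelihoods at x = 6:
  L_A = 0.0647947
  L_B = 0.0386547
  L_C = 0.011122
Prior × likelihood for each component:
  w_A·L_A = 0.31 × 0.0647947 = 0.0200864
  w_B·L_B = 0.33 × 0.0386547 = 0.0127561
  w_C·L_C = 0.36 × 0.011122 = 0.00400392
Evidence: 0.0200864 + 0.0127561 + 0.00400392 = 0.0368463
P(Urn B | 6) = 0.0127561 / 0.0368463 ≈ 0.3462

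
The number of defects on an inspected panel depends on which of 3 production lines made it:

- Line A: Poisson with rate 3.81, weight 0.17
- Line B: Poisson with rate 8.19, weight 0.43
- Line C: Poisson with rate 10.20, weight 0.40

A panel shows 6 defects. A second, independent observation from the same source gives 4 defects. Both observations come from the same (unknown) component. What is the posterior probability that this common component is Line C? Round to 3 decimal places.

The responsibility of component k is P(Z=k) f_k(x) divided by Σ_j P(Z=j) f_j(x).
Since both observations come from the same component, the likelihood for component k is f_k(x₁)·f_k(x₂).
  p_A = [e^(−3.81)·3.81^6/6! = 0.0940926] × [0.194458] = 0.0182971
  p_B = [e^(−8.19)·8.19^6/6! = 0.116278] × [0.0520059] = 0.00604716
  p_C = [e^(−10.20)·10.20^6/6! = 0.0581386] × [0.0167643] = 0.000974654
Multiply by the mixture weights:
  P(Z=A)·p_A = 0.17 × 0.0182971 = 0.00311051
  P(Z=B)·p_B = 0.43 × 0.00604716 = 0.00260028
  P(Z=C)·p_C = 0.40 × 0.000974654 = 0.000389862
Denominator: 0.00311051 + 0.00260028 + 0.000389862 = 0.00610065
Responsibility of Line C: 0.000389862 / 0.00610065 ≈ 0.064

0.064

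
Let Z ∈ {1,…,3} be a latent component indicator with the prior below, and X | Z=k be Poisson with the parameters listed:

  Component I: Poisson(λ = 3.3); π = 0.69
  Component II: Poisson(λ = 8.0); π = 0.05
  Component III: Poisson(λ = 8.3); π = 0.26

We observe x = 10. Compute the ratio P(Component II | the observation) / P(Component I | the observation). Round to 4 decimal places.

4.6206

Since P(k|x) ∝ w_k f_k(x), the posterior odds are w_i f_i(x) / (w_j f_j(x)).
Evaluate each component's likelihood at the observed value:
  f_I = e^(−3.3)·3.3^10/10! = 0.0015567
  f_II = e^(−8.0)·8.0^10/10! = 0.0992615
  f_III = e^(−8.3)·8.3^10/10! = 0.106261
0.00496308 / 0.00107412 ≈ 4.6206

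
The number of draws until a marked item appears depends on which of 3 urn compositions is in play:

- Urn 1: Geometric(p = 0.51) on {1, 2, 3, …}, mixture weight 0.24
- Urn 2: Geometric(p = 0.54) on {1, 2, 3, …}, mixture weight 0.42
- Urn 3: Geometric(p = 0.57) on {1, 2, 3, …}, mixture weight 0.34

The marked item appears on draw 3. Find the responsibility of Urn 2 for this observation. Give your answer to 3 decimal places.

0.424

Posterior ∝ prior × likelihood, so P(k | x) ∝ w_k f_k(x); normalise over all components.
Component likelihoods at x = 3:
  L_1 = 0.122451
  L_2 = 0.114264
  L_3 = 0.105393
Multiply by the mixture weights:
  w_1·L_1 = 0.24 × 0.122451 = 0.0293882
  w_2·L_2 = 0.42 × 0.114264 = 0.0479909
  w_3·L_3 = 0.34 × 0.105393 = 0.0358336
Normaliser: 0.0293882 + 0.0479909 + 0.0358336 = 0.113213
P(Urn 2 | data) ≈ 0.424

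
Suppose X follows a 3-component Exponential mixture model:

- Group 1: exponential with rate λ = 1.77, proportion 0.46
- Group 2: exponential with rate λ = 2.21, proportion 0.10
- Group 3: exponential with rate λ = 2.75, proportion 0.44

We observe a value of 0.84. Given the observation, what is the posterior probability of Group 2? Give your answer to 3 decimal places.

By Bayes' theorem, P(k | x) = P(Z=k) f_k(x) / Σ_j P(Z=j) f_j(x).
Exponential densities:
  p_1 = 1.77·e^(−1.77·0.84) = 1.77·e^(−1.4868) = 0.400188
  p_2 = 2.21·e^(−2.21·0.84) = 2.21·e^(−1.8564) = 0.345277
  p_3 = 2.75·e^(−2.75·0.84) = 2.75·e^(−2.3100) = 0.272968
Unnormalised posteriors:
  P(Z=1)·p_1 = 0.46 × 0.400188 = 0.184087
  P(Z=2)·p_2 = 0.10 × 0.345277 = 0.0345277
  P(Z=3)·p_3 = 0.44 × 0.272968 = 0.120106
Marginal: 0.184087 + 0.0345277 + 0.120106 = 0.33872
So the posterior for Group 2 is 0.0345277 / 0.33872 ≈ 0.102.

0.102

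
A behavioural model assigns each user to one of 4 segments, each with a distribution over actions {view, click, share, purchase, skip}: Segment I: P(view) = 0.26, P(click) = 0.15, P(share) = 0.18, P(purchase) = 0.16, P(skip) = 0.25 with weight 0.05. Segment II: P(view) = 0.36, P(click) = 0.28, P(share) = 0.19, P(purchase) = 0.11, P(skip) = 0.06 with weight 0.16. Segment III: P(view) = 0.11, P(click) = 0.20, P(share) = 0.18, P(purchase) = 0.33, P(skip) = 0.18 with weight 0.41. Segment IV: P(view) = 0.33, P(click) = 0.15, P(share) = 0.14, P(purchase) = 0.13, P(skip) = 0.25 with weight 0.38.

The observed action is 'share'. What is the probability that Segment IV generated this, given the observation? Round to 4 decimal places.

P(component k | x) = P(Z=k)·f_k(x) / marginal(x), where marginal(x) = Σ_j P(Z=j)·f_j(x).
Evaluate each component's likelihood at the observed value:
  f_I = P(share | comp) = 0.18
  f_II = P(share | comp) = 0.19
  f_III = P(share | comp) = 0.18
  f_IV = P(share | comp) = 0.14
Prior × likelihood for each component:
  P(Z=I)·f_I = 0.05 × 0.18 = 0.009
  P(Z=II)·f_II = 0.16 × 0.19 = 0.0304
  P(Z=III)·f_III = 0.41 × 0.18 = 0.0738
  P(Z=IV)·f_IV = 0.38 × 0.14 = 0.0532
Denominator: 0.009 + 0.0304 + 0.0738 + 0.0532 = 0.1664
Responsibility of Segment IV: 0.0532 / 0.1664 ≈ 0.3197

0.3197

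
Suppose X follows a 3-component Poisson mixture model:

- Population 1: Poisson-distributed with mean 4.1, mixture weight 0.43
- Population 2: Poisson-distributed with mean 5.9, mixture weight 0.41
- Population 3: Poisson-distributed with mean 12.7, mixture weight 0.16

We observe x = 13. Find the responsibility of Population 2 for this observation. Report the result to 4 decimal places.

P(component k | x) = w_k·f_k(x) / marginal(x), where marginal(x) = Σ_j w_j·f_j(x).
Poisson probabilities:
  L_1 = e^(−4.1)·4.1^13/13! = 0.000246208
  L_2 = e^(−5.9)·5.9^13/13! = 0.00461805
  L_3 = e^(−12.7)·12.7^13/13! = 0.109554
Weight by the priors:
  w_1·L_1 = 0.43 × 0.000246208 = 0.00010587
  w_2·L_2 = 0.41 × 0.00461805 = 0.0018934
  w_3·L_3 = 0.16 × 0.109554 = 0.0175286
Evidence: 0.00010587 + 0.0018934 + 0.0175286 = 0.0195279
P(Population 2 | 13) ≈ 0.0970

0.0970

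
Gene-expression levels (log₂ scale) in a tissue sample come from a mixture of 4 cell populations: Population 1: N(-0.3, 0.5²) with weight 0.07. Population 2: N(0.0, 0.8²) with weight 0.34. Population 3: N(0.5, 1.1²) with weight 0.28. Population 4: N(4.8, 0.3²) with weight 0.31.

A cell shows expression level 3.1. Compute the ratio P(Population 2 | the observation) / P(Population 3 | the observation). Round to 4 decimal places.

0.0150

Posterior odds = (w_i f_i(x)) / (w_j f_j(x)); the normalising sum cancels.
Normal densities:
  L_1 = (1/(0.5·√(2π)))·exp(−(3.1−-0.3)²/(2·0.5²)) = 0.797885·exp(-23.12000) = 7.26192e-11
  L_2 = (1/(0.8·√(2π)))·exp(−(3.1−0.0)²/(2·0.8²)) = 0.498678·exp(-7.50781) = 0.000273665
  L_3 = (1/(1.1·√(2π)))·exp(−(3.1−0.5)²/(2·1.1²)) = 0.362675·exp(-2.79339) = 0.0222006
  L_4 = (1/(0.3·√(2π)))·exp(−(3.1−4.8)²/(2·0.3²)) = 1.329808·exp(-16.05556) = 1.41563e-07
Odds = (0.34/0.28) × (0.000273665/0.0222006) = 1.21429 × 0.0123269 ≈ 0.0150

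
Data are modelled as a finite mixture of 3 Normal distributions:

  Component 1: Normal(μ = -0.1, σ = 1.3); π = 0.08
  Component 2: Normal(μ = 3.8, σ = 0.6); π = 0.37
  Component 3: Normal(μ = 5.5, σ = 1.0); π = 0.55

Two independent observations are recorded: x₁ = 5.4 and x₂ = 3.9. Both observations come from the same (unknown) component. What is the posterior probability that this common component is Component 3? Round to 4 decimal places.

0.8401

By Bayes' theorem, P(k | x) = π_k f_k(x) / Σ_j π_j f_j(x).
Since both observations come from the same component, the likelihood for component k is f_k(x₁)·f_k(x₂).
  p_1 = [3.98253e-05] × [0.00269858] = 1.07472e-07
  p_2 = [0.0189933] × [0.655733] = 0.0124545
  p_3 = [0.396953] × [0.110921] = 0.0440303
Unnormalised posteriors:
  π_1·p_1 = 0.08 × 1.07472e-07 = 8.59774e-09
  π_2·p_2 = 0.37 × 0.0124545 = 0.00460818
  π_3·p_3 = 0.55 × 0.0440303 = 0.0242167
Evidence: 8.59774e-09 + 0.00460818 + 0.0242167 = 0.0288249
So the posterior for Component 3 is 0.0242167 / 0.0288249 ≈ 0.8401.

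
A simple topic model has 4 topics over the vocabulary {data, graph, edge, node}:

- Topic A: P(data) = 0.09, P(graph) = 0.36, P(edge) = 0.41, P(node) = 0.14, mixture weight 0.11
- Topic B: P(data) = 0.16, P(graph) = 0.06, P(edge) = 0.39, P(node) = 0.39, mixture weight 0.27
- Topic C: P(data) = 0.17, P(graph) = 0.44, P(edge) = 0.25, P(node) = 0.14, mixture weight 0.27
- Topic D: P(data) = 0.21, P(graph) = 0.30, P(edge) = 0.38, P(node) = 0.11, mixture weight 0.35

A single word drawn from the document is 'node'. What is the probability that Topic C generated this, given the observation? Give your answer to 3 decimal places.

Apply Bayes' rule: the posterior for each component is proportional to its prior times its likelihood at x.
Evaluate each component's likelihood at the observed value:
  p_A = 0.14
  p_B = 0.39
  p_C = 0.14
  p_D = 0.11
Multiply by the mixture weights:
  π_A·p_A = 0.11 × 0.14 = 0.0154
  π_B·p_B = 0.27 × 0.39 = 0.1053
  π_C·p_C = 0.27 × 0.14 = 0.0378
  π_D·p_D = 0.35 × 0.11 = 0.0385
Denominator: 0.0154 + 0.1053 + 0.0378 + 0.0385 = 0.197
P(Topic C | x) = 0.0378 / 0.197 ≈ 0.192

0.192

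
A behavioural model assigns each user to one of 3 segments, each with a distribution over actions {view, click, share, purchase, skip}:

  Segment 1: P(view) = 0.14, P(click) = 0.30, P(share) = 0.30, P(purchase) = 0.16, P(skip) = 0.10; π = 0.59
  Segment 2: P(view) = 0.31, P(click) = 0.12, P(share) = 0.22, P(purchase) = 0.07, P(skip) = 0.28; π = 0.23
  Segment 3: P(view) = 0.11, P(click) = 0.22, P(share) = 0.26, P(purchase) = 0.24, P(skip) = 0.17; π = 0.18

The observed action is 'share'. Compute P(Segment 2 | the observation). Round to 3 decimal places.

The responsibility of component k is w_k f_k(x) divided by Σ_j w_j f_j(x).
Component likelihoods at x = 'share':
  f_1 = 0.3
  f_2 = 0.22
  f_3 = 0.26
Multiply by the mixture weights:
  w_1·f_1 = 0.59 × 0.3 = 0.177
  w_2·f_2 = 0.23 × 0.22 = 0.0506
  w_3·f_3 = 0.18 × 0.26 = 0.0468
Normaliser: 0.177 + 0.0506 + 0.0468 = 0.2744
P(Segment 2 | x) ≈ 0.184

0.184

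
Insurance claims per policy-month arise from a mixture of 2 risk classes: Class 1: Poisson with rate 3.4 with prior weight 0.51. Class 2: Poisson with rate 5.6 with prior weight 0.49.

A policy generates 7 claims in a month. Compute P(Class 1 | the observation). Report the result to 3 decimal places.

0.222

Apply Bayes' rule: the posterior for each component is proportional to its prior times its likelihood at x.
Poisson probabilities:
  p_1 = e^(−3.4)·3.4^7/7! = 0.0347793
  p_2 = e^(−5.6)·5.6^7/7! = 0.126717
Prior × likelihood for each component:
  w_1·p_1 = 0.51 × 0.0347793 = 0.0177374
  w_2·p_2 = 0.49 × 0.126717 = 0.0620916
Normaliser: 0.0177374 + 0.0620916 = 0.079829
So the posterior for Class 1 is 0.0177374 / 0.079829 ≈ 0.222.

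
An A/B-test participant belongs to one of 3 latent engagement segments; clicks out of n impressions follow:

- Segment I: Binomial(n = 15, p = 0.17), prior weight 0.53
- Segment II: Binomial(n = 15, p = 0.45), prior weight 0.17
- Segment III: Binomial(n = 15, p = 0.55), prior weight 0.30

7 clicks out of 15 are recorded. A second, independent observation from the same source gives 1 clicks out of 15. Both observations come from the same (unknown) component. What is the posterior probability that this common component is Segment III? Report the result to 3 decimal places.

0.009

The responsibility of component k is π_k f_k(x) divided by Σ_j π_j f_j(x).
Since both observations come from the same component, the likelihood for component k is f_k(x₁)·f_k(x₂).
  f_I = [0.00594724] × [0.187773] = 0.00111673
  f_II = [0.201344] × [0.00156452] = 0.000315006
  f_III = [0.164736] × [0.000115194] = 1.89765e-05
Unnormalised posteriors:
  π_I·f_I = 0.53 × 0.00111673 = 0.000591868
  π_II·f_II = 0.17 × 0.000315006 = 5.35511e-05
  π_III·f_III = 0.30 × 1.89765e-05 = 5.69296e-06
Sum: 0.000591868 + 5.35511e-05 + 5.69296e-06 = 0.000651112
So the posterior for Segment III is 5.69296e-06 / 0.000651112 ≈ 0.009.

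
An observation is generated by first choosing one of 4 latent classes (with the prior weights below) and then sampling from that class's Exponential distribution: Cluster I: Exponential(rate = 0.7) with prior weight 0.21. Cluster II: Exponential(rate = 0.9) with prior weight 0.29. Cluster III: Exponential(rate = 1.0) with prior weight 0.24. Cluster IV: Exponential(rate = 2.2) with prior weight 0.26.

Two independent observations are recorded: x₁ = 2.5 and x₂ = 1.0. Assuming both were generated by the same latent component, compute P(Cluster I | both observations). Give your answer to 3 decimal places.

0.332

By Bayes' theorem, P(k | x) = w_k f_k(x) / Σ_j w_j f_j(x).
Since both observations come from the same component, the likelihood for component k is f_k(x₁)·f_k(x₂).
  p_I = [0.7·e^(−0.7·2.5) = 0.7·e^(−1.7500) = 0.121642] × [0.34761] = 0.0422839
  p_II = [0.9·e^(−0.9·2.5) = 0.9·e^(−2.2500) = 0.0948593] × [0.365913] = 0.0347102
  p_III = [1.0·e^(−1.0·2.5) = 1.0·e^(−2.5000) = 0.082085] × [0.367879] = 0.0301974
  p_IV = [2.2·e^(−2.2·2.5) = 2.2·e^(−5.5000) = 0.0089909] × [0.243767] = 0.00219168
Multiply by the mixture weights:
  w_I·p_I = 0.21 × 0.0422839 = 0.00887961
  w_II·p_II = 0.29 × 0.0347102 = 0.010066
  w_III·p_III = 0.24 × 0.0301974 = 0.00724737
  w_IV·p_IV = 0.26 × 0.00219168 = 0.000569838
Normaliser: 0.00887961 + 0.010066 + 0.00724737 + 0.000569838 = 0.0267628
So the posterior for Cluster I is 0.00887961 / 0.0267628 ≈ 0.332.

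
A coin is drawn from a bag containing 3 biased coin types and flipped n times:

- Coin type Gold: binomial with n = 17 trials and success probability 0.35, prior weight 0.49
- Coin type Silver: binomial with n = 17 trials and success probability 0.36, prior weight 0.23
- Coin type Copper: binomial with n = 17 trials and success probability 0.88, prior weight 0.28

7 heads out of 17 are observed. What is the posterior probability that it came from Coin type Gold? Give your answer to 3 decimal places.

The responsibility of component k is π_k f_k(x) divided by Σ_j π_j f_j(x).
Component likelihoods at x = 7 heads out of 17:
  f_Gold = C(17,7)·0.35^7·0.65^10 = 19448·0.000643393·0.0134627 = 0.168455
  f_Silver = C(17,7)·0.36^7·0.64^10 = 19448·0.000783642·0.0115292 = 0.175708
  f_Copper = C(17,7)·0.88^7·0.12^10 = 19448·0.408676·6.19174e-10 = 4.92114e-06
Multiply by the mixture weights:
  π_Gold·f_Gold = 0.49 × 0.168455 = 0.0825431
  π_Silver·f_Silver = 0.23 × 0.175708 = 0.0404129
  π_Copper·f_Copper = 0.28 × 4.92114e-06 = 1.37792e-06
Marginal: 0.0825431 + 0.0404129 + 1.37792e-06 = 0.122957
P(Coin type Gold | 7 heads out of 17) = 0.0825431 / 0.122957 ≈ 0.671

0.671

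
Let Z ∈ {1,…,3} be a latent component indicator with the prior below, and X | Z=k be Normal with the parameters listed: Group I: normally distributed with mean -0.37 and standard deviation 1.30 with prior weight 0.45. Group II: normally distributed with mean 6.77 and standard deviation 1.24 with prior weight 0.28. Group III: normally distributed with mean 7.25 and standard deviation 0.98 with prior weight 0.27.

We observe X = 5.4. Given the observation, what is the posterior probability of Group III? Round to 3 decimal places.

0.274

Apply Bayes' rule: the posterior for each component is proportional to its prior times its likelihood at x.
Evaluate each component's likelihood at the observed value:
  f_I = 1.61875e-05
  f_II = 0.174753
  f_III = 0.0685258
Unnormalised posteriors:
  P(Z=I)·f_I = 0.45 × 1.61875e-05 = 7.28436e-06
  P(Z=II)·f_II = 0.28 × 0.174753 = 0.0489307
  P(Z=III)·f_III = 0.27 × 0.0685258 = 0.018502
Evidence: 7.28436e-06 + 0.0489307 + 0.018502 = 0.06744
Responsibility of Group III: 0.018502 / 0.06744 ≈ 0.274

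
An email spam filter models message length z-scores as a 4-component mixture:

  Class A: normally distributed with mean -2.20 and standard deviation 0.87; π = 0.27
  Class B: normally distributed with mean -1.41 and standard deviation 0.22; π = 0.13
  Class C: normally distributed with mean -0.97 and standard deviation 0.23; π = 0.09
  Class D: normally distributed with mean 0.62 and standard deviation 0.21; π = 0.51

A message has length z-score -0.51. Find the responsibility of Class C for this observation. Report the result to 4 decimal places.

Posterior ∝ prior × likelihood, so P(k | x) ∝ P(Z=k) f_k(x); normalise over all components.
Component likelihoods at x = -0.51:
  L_A = 0.069503
  L_B = 0.000421126
  L_C = 0.234743
  L_D = 9.80096e-07
Multiply by the mixture weights:
  P(Z=A)·L_A = 0.27 × 0.069503 = 0.0187658
  P(Z=B)·L_B = 0.13 × 0.000421126 = 5.47463e-05
  P(Z=C)·L_C = 0.09 × 0.234743 = 0.0211269
  P(Z=D)·L_D = 0.51 × 9.80096e-07 = 4.99849e-07
Normaliser: 0.0187658 + 5.47463e-05 + 0.0211269 + 4.99849e-07 = 0.039948
P(Class C | the observation) = 0.0211269 / 0.039948 ≈ 0.5289

0.5289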